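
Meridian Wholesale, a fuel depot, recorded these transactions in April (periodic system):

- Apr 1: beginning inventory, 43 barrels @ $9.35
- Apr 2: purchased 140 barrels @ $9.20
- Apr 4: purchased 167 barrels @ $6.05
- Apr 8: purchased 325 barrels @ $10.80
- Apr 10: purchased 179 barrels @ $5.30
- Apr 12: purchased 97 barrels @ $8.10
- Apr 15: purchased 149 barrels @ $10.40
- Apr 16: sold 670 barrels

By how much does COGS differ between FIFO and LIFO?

$226.40

FIFO COGS: 43 @ $9.35 + 140 @ $9.20 + 167 @ $6.05 + 320 @ $10.80 = $6,156.40
LIFO COGS: 149 @ $10.40 + 97 @ $8.10 + 179 @ $5.30 + 245 @ $10.80 = $5,930.00
Difference = |$6,156.40 − $5,930.00| = $226.40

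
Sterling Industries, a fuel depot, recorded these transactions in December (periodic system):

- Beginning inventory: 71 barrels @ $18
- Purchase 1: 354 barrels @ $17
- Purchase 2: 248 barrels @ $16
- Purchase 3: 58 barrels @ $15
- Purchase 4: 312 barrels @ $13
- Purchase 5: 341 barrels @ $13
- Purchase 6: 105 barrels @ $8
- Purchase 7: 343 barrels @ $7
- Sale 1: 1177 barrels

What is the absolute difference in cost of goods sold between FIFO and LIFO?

$5,044

FIFO COGS: 71 @ $18 + 354 @ $17 + 248 @ $16 + 58 @ $15 + 312 @ $13 + 134 @ $13 = $17,932
LIFO COGS: 343 @ $7 + 105 @ $8 + 341 @ $13 + 312 @ $13 + 58 @ $15 + 18 @ $16 = $12,888
Difference = |$17,932 − $12,888| = $5,044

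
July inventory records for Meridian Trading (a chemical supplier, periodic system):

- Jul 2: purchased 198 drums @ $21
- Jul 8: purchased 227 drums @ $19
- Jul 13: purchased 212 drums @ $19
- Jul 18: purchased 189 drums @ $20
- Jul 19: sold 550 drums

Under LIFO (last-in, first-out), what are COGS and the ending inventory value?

Jul 19, 550 sold [LIFO — newest first]: 189 @ $20 + 212 @ $19 + 149 @ $19 = $10,639
Ending inventory: 198 @ $21 + 78 @ $19 = $5,640

COGS = $10,639; ending inventory = $5,640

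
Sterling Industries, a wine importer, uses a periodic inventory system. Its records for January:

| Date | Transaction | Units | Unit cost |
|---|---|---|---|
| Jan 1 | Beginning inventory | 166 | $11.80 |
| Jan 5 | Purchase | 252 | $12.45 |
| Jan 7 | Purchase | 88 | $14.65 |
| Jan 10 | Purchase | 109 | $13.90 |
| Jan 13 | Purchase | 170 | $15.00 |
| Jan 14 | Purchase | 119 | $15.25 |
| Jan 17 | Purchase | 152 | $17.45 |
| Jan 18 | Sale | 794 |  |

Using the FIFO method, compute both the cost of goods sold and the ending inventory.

COGS = $10,587.75; ending inventory = $4,329.90

Jan 18, 794 sold [FIFO — oldest first]: 166 @ $11.80 + 252 @ $12.45 + 88 @ $14.65 + 109 @ $13.90 + 170 @ $15.00 + 9 @ $15.25 = $10,587.75
Ending inventory: 110 @ $15.25 + 152 @ $17.45 = $4,329.90
Check: goods available $14,917.65 = COGS $10,587.75 + ending $4,329.90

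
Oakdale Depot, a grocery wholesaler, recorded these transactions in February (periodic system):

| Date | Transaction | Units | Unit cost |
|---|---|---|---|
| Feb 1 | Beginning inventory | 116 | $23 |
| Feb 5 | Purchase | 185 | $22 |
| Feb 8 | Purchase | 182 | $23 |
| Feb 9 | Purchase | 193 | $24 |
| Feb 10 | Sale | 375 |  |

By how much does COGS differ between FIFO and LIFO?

FIFO COGS: 116 @ $23 + 185 @ $22 + 74 @ $23 = $8,440
LIFO COGS: 193 @ $24 + 182 @ $23 = $8,818
Difference = |$8,440 − $8,818| = $378

$378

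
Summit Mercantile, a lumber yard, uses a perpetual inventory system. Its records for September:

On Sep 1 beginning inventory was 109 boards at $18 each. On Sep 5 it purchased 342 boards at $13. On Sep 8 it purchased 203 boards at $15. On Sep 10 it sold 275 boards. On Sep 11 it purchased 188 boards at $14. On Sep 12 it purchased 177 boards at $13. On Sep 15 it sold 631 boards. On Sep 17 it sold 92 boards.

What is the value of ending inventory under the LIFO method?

Ending inventory = $378

Sep 10, 275 sold [LIFO — newest first]: 203 @ $15 + 72 @ $13 = $3,981
Sep 15, 631 sold [LIFO — newest first]: 177 @ $13 + 188 @ $14 + 266 @ $13 = $8,391
Sep 17, 92 sold [LIFO — newest first]: 4 @ $13 + 88 @ $18 = $1,636
Total COGS = $3,981 + $8,391 + $1,636 = $14,008
Ending inventory: 21 @ $18 = $378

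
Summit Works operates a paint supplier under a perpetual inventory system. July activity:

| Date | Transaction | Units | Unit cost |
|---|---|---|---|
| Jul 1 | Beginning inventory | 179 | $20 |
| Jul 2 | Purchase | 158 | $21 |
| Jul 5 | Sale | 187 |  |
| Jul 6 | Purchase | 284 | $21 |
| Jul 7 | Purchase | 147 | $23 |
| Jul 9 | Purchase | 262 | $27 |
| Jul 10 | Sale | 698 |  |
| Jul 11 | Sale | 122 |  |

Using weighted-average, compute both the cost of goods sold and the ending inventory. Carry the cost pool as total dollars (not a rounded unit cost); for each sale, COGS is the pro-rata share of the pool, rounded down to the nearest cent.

COGS = $22,785.26; ending inventory = $531.74

After Jul 1: 179 on hand, pool $3,580.00 (≈ $20.0000 each)
After Jul 2: 337 on hand, pool $6,898.00 (≈ $20.4688 each)
Jul 5, sell 187: 187/337 × $6,898.00 → $3,827.67
After Jul 6: 434 on hand, pool $9,034.33 (≈ $20.8164 each)
After Jul 7: 581 on hand, pool $12,415.33 (≈ $21.3689 each)
After Jul 9: 843 on hand, pool $19,489.33 (≈ $23.1190 each)
Jul 10, sell 698: 698/843 × $19,489.33 → $16,137.07
Jul 11, sell 122: 122/145 × $3,352.26 → $2,820.52
Total COGS = $3,827.67 + $16,137.07 + $2,820.52 = $22,785.26
Ending inventory (cost pool remaining) = $531.74
Check: goods available $23,317.00 = COGS $22,785.26 + ending $531.74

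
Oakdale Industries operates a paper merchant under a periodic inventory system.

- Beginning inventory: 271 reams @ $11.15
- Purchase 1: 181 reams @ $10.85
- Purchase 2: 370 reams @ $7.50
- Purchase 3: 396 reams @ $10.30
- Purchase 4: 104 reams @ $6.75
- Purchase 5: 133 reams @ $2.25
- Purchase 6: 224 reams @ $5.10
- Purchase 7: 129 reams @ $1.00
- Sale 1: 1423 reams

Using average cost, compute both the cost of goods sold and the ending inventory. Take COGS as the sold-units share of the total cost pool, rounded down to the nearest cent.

Sale 1, sell 1423: 1423/1808 × $14,111.95 → $11,106.91
Ending inventory (cost pool remaining) = $3,005.04
Check: goods available $14,111.95 = COGS $11,106.91 + ending $3,005.04

COGS = $11,106.91; ending inventory = $3,005.04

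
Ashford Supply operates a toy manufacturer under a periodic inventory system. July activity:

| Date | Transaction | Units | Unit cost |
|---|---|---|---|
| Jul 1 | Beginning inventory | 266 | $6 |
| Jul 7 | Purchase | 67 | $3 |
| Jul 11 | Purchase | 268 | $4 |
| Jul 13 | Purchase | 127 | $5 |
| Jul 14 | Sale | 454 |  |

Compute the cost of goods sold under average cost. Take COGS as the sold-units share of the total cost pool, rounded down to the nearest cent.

Jul 14, sell 454: 454/728 × $3,504.00 → $2,185.18
Ending inventory (cost pool remaining) = $1,318.82
Check: goods available $3,504.00 = COGS $2,185.18 + ending $1,318.82

COGS = $2,185.18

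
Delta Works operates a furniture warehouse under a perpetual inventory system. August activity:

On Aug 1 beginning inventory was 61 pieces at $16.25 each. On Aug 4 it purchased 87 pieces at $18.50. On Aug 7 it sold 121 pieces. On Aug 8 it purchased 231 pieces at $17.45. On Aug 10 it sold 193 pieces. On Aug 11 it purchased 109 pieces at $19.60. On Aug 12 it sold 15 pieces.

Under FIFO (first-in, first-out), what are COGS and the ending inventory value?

Aug 7, 121 sold [FIFO — oldest first]: 61 @ $16.25 + 60 @ $18.50 = $2,101.25
Aug 10, 193 sold [FIFO — oldest first]: 27 @ $18.50 + 166 @ $17.45 = $3,396.20
Aug 12, 15 sold [FIFO — oldest first]: 15 @ $17.45 = $261.75
Total COGS = $2,101.25 + $3,396.20 + $261.75 = $5,759.20
Ending inventory: 50 @ $17.45 + 109 @ $19.60 = $3,008.90

COGS = $5,759.20; ending inventory = $3,008.90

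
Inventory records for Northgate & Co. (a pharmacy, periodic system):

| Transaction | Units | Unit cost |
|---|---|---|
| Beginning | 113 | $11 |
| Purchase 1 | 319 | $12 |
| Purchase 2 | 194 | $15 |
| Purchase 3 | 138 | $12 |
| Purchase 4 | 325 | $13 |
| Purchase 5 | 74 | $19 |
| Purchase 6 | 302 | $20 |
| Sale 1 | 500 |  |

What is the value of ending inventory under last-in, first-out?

Sale 1 (500) [LIFO — newest first]: 302 @ $20 + 74 @ $19 + 124 @ $13 = $9,058
Ending inventory: 113 @ $11 + 319 @ $12 + 194 @ $15 + 138 @ $12 + 201 @ $13 = $12,250

Ending inventory = $12,250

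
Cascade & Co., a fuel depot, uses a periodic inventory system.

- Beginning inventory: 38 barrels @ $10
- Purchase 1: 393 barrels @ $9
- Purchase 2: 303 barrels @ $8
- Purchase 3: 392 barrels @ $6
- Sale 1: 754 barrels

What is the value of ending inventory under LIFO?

Ending inventory = $3,386

Sale 1 (754) [LIFO — newest first]: 392 @ $6 + 303 @ $8 + 59 @ $9 = $5,307
Ending inventory: 38 @ $10 + 334 @ $9 = $3,386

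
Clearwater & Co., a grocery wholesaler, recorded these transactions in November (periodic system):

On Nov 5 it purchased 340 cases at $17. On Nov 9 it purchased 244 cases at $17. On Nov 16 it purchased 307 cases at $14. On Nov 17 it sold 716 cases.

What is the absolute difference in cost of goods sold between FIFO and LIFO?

FIFO COGS: 340 @ $17 + 244 @ $17 + 132 @ $14 = $11,776
LIFO COGS: 307 @ $14 + 244 @ $17 + 165 @ $17 = $11,251
Difference = |$11,776 − $11,251| = $525

$525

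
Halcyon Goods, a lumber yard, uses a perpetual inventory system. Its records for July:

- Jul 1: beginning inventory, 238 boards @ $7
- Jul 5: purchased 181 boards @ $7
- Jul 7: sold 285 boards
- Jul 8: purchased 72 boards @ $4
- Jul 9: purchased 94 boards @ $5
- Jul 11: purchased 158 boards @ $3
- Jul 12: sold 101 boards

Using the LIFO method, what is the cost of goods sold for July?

Jul 7, 285 sold [LIFO — newest first]: 181 @ $7 + 104 @ $7 = $1,995
Jul 12, 101 sold [LIFO — newest first]: 101 @ $3 = $303
Total COGS = $1,995 + $303 = $2,298
Ending inventory: 134 @ $7 + 72 @ $4 + 94 @ $5 + 57 @ $3 = $1,867

COGS = $2,298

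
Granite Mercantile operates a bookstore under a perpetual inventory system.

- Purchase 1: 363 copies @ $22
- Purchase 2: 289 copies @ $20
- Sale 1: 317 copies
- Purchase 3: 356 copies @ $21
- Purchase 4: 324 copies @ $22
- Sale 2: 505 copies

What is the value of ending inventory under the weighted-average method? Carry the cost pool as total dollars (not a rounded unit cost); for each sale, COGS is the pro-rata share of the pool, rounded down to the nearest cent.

After Purchase 1: 363 on hand, pool $7,986.00 (≈ $22.0000 each)
After Purchase 2: 652 on hand, pool $13,766.00 (≈ $21.1135 each)
Sale 1, sell 317: 317/652 × $13,766.00 → $6,692.97
After Purchase 3: 691 on hand, pool $14,549.03 (≈ $21.0550 each)
After Purchase 4: 1015 on hand, pool $21,677.03 (≈ $21.3567 each)
Sale 2, sell 505: 505/1015 × $21,677.03 → $10,785.12
Total COGS = $6,692.97 + $10,785.12 = $17,478.09
Ending inventory (cost pool remaining) = $10,891.91

Ending inventory = $10,891.91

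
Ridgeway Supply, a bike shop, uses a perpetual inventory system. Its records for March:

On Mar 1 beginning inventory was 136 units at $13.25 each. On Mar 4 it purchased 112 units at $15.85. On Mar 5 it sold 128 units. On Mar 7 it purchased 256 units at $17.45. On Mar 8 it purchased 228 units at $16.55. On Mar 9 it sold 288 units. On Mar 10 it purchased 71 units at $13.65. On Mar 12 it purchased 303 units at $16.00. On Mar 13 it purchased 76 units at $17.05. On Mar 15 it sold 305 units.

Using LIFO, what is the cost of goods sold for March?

Mar 5, 128 sold [LIFO — newest first]: 112 @ $15.85 + 16 @ $13.25 = $1,987.20
Mar 9, 288 sold [LIFO — newest first]: 228 @ $16.55 + 60 @ $17.45 = $4,820.40
Mar 15, 305 sold [LIFO — newest first]: 76 @ $17.05 + 229 @ $16.00 = $4,959.80
Total COGS = $1,987.20 + $4,820.40 + $4,959.80 = $11,767.40
Ending inventory: 120 @ $13.25 + 196 @ $17.45 + 71 @ $13.65 + 74 @ $16.00 = $7,163.35
Check: goods available $18,930.75 = COGS $11,767.40 + ending $7,163.35

COGS = $11,767.40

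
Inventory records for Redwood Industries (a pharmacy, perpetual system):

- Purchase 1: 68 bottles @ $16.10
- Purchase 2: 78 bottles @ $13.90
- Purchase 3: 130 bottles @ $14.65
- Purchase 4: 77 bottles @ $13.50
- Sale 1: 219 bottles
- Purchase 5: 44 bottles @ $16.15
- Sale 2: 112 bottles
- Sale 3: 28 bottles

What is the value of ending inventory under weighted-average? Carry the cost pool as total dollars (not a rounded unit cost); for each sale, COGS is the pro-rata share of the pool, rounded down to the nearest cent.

Ending inventory = $566.87

After Purchase 1: 68 on hand, pool $1,094.80 (≈ $16.1000 each)
After Purchase 2: 146 on hand, pool $2,179.00 (≈ $14.9247 each)
After Purchase 3: 276 on hand, pool $4,083.50 (≈ $14.7953 each)
After Purchase 4: 353 on hand, pool $5,123.00 (≈ $14.5127 each)
Sale 1, sell 219: 219/353 × $5,123.00 → $3,178.29
After Purchase 5: 178 on hand, pool $2,655.31 (≈ $14.9175 each)
Sale 2, sell 112: 112/178 × $2,655.31 → $1,670.75
Sale 3, sell 28: 28/66 × $984.56 → $417.69
Total COGS = $3,178.29 + $1,670.75 + $417.69 = $5,266.73
Ending inventory (cost pool remaining) = $566.87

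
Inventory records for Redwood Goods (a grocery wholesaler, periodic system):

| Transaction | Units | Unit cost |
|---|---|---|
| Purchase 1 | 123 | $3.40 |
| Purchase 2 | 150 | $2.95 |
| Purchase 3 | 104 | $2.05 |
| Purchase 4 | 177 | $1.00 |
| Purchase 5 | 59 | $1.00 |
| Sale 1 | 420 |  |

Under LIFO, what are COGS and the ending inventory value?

COGS = $685.20; ending inventory = $624.70

Sale 1 (420) [LIFO — newest first]: 59 @ $1.00 + 177 @ $1.00 + 104 @ $2.05 + 80 @ $2.95 = $685.20
Ending inventory: 123 @ $3.40 + 70 @ $2.95 = $624.70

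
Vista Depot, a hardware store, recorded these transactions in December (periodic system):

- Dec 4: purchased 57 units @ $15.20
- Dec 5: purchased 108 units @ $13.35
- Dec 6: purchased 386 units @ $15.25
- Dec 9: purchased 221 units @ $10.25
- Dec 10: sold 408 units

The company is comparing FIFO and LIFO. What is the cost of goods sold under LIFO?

COGS = $5,117.00

FIFO COGS: 57 @ $15.20 + 108 @ $13.35 + 243 @ $15.25 = $6,013.95
LIFO COGS: 221 @ $10.25 + 187 @ $15.25 = $5,117.00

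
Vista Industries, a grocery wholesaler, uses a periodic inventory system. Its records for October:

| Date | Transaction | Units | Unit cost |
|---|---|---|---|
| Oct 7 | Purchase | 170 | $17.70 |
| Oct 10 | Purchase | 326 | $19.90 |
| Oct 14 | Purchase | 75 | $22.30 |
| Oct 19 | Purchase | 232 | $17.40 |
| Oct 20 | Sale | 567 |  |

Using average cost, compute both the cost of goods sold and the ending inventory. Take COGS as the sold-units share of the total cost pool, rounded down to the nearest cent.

Oct 20, sell 567: 567/803 × $15,205.70 → $10,736.77
Ending inventory (cost pool remaining) = $4,468.93

COGS = $10,736.77; ending inventory = $4,468.93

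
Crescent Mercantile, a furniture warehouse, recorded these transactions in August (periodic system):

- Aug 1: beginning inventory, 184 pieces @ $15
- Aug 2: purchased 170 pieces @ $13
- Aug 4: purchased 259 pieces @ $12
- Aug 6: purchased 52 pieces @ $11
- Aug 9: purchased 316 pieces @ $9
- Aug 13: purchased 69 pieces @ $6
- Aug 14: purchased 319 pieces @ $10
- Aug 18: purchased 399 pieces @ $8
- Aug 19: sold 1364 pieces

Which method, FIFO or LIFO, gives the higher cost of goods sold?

FIFO

FIFO COGS: 184 @ $15 + 170 @ $13 + 259 @ $12 + 52 @ $11 + 316 @ $9 + 69 @ $6 + 314 @ $10 = $15,048
LIFO COGS: 399 @ $8 + 319 @ $10 + 69 @ $6 + 316 @ $9 + 52 @ $11 + 209 @ $12 = $12,720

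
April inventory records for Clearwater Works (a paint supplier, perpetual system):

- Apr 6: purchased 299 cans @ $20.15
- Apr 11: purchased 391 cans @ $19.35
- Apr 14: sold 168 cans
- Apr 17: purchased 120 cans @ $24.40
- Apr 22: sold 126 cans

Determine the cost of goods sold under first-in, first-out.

Apr 14, 168 sold [FIFO — oldest first]: 168 @ $20.15 = $3,385.20
Apr 22, 126 sold [FIFO — oldest first]: 126 @ $20.15 = $2,538.90
Total COGS = $3,385.20 + $2,538.90 = $5,924.10
Ending inventory: 5 @ $20.15 + 391 @ $19.35 + 120 @ $24.40 = $10,594.60
Check: goods available $16,518.70 = COGS $5,924.10 + ending $10,594.60

COGS = $5,924.10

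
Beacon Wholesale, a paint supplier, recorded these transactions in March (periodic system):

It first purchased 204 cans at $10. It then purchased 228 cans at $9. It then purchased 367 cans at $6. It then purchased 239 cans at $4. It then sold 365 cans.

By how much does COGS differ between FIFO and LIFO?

FIFO COGS: 204 @ $10 + 161 @ $9 = $3,489
LIFO COGS: 239 @ $4 + 126 @ $6 = $1,712
Difference = |$3,489 − $1,712| = $1,777

$1,777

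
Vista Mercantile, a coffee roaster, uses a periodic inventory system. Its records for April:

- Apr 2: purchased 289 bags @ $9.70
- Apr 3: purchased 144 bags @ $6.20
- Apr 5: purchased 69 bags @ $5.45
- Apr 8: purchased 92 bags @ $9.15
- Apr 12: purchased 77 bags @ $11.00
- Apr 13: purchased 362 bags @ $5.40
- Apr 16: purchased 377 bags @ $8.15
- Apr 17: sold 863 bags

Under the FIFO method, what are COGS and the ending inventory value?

COGS = $6,797.75; ending inventory = $3,990.55

Apr 17, 863 sold [FIFO — oldest first]: 289 @ $9.70 + 144 @ $6.20 + 69 @ $5.45 + 92 @ $9.15 + 77 @ $11.00 + 192 @ $5.40 = $6,797.75
Ending inventory: 170 @ $5.40 + 377 @ $8.15 = $3,990.55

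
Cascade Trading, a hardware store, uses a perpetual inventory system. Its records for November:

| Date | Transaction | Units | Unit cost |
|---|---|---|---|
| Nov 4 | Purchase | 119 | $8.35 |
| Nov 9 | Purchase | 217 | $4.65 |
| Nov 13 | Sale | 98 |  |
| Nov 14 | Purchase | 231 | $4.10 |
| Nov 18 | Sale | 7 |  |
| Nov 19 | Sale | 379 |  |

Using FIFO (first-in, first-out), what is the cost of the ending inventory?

Nov 13, 98 sold [FIFO — oldest first]: 98 @ $8.35 = $818.30
Nov 18, 7 sold [FIFO — oldest first]: 7 @ $8.35 = $58.45
Nov 19, 379 sold [FIFO — oldest first]: 14 @ $8.35 + 217 @ $4.65 + 148 @ $4.10 = $1,732.75
Total COGS = $818.30 + $58.45 + $1,732.75 = $2,609.50
Ending inventory: 83 @ $4.10 = $340.30

Ending inventory = $340.30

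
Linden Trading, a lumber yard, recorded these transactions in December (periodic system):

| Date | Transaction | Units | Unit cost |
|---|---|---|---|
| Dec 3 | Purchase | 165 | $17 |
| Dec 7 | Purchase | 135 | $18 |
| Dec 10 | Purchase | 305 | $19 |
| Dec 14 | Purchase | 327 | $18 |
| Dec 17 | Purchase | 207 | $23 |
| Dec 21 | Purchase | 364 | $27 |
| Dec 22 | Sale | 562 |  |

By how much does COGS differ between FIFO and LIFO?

FIFO COGS: 165 @ $17 + 135 @ $18 + 262 @ $19 = $10,213
LIFO COGS: 364 @ $27 + 198 @ $23 = $14,382
Difference = |$10,213 − $14,382| = $4,169

$4,169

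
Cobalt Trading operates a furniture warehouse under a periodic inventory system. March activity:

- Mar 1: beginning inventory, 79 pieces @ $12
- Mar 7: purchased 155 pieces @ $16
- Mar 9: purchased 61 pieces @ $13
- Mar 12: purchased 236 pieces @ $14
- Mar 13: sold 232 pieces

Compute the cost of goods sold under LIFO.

COGS = $3,248

Mar 13, 232 sold [LIFO — newest first]: 232 @ $14 = $3,248
Ending inventory: 79 @ $12 + 155 @ $16 + 61 @ $13 + 4 @ $14 = $4,277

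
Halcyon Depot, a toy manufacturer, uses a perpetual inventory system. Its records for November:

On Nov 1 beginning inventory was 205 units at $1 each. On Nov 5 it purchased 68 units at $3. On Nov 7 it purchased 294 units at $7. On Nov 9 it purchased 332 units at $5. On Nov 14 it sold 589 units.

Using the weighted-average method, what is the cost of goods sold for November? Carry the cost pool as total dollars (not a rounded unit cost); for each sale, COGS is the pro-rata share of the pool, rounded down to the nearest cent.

After Nov 1: 205 on hand, pool $205.00 (≈ $1.0000 each)
After Nov 5: 273 on hand, pool $409.00 (≈ $1.4982 each)
After Nov 7: 567 on hand, pool $2,467.00 (≈ $4.3510 each)
After Nov 9: 899 on hand, pool $4,127.00 (≈ $4.5907 each)
Nov 14, sell 589: 589/899 × $4,127.00 → $2,703.89
Ending inventory (cost pool remaining) = $1,423.11

COGS = $2,703.89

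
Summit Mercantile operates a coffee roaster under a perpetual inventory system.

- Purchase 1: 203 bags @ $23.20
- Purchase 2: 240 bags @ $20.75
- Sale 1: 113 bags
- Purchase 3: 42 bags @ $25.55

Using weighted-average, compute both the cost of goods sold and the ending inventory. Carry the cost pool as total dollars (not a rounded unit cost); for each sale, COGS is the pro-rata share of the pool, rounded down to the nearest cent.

COGS = $2,471.61; ending inventory = $8,291.09

After Purchase 1: 203 on hand, pool $4,709.60 (≈ $23.2000 each)
After Purchase 2: 443 on hand, pool $9,689.60 (≈ $21.8727 each)
Sale 1, sell 113: 113/443 × $9,689.60 → $2,471.61
After Purchase 3: 372 on hand, pool $8,291.09 (≈ $22.2879 each)
Ending inventory (cost pool remaining) = $8,291.09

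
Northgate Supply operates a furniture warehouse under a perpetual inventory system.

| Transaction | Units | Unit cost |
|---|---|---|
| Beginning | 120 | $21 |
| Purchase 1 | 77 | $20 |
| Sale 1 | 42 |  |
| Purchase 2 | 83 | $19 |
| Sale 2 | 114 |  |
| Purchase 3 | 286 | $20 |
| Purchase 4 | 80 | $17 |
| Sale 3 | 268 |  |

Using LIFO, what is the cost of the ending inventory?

Sale 1 (42) [LIFO — newest first]: 42 @ $20 = $840
Sale 2 (114) [LIFO — newest first]: 83 @ $19 + 31 @ $20 = $2,197
Sale 3 (268) [LIFO — newest first]: 80 @ $17 + 188 @ $20 = $5,120
Total COGS = $840 + $2,197 + $5,120 = $8,157
Ending inventory: 120 @ $21 + 4 @ $20 + 98 @ $20 = $4,560

Ending inventory = $4,560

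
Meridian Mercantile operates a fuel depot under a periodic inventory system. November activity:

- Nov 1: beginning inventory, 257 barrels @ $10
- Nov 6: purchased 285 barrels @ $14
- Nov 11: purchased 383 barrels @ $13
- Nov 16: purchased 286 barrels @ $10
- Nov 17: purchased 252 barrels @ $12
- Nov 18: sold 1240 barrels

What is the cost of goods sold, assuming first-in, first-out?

Nov 18, 1240 sold [FIFO — oldest first]: 257 @ $10 + 285 @ $14 + 383 @ $13 + 286 @ $10 + 29 @ $12 = $14,747
Ending inventory: 223 @ $12 = $2,676
Check: goods available $17,423 = COGS $14,747 + ending $2,676

COGS = $14,747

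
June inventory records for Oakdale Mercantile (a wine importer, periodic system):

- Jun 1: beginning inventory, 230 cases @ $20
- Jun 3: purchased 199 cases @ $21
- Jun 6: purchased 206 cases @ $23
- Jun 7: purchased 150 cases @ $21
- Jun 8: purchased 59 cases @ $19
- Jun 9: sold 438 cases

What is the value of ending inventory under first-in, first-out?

Jun 9, 438 sold [FIFO — oldest first]: 230 @ $20 + 199 @ $21 + 9 @ $23 = $8,986
Ending inventory: 197 @ $23 + 150 @ $21 + 59 @ $19 = $8,802

Ending inventory = $8,802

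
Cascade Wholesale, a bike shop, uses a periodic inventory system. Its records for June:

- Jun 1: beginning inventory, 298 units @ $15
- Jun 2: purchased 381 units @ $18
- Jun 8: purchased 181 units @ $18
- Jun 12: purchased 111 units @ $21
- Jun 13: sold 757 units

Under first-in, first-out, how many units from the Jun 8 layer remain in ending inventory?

Jun 13, 757 sold [FIFO — oldest first]: 298 @ $15 + 381 @ $18 + 78 @ $18 = $12,732
Ending inventory: 103 @ $18 + 111 @ $21 = $4,185

103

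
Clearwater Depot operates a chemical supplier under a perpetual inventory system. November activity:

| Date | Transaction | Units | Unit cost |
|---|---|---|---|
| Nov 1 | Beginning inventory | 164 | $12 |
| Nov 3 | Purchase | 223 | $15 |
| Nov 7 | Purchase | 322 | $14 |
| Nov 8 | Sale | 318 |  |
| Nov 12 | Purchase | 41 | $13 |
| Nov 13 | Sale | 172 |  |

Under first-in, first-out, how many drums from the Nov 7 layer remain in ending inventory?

219

Nov 8, 318 sold [FIFO — oldest first]: 164 @ $12 + 154 @ $15 = $4,278
Nov 13, 172 sold [FIFO — oldest first]: 69 @ $15 + 103 @ $14 = $2,477
Total COGS = $4,278 + $2,477 = $6,755
Ending inventory: 219 @ $14 + 41 @ $13 = $3,599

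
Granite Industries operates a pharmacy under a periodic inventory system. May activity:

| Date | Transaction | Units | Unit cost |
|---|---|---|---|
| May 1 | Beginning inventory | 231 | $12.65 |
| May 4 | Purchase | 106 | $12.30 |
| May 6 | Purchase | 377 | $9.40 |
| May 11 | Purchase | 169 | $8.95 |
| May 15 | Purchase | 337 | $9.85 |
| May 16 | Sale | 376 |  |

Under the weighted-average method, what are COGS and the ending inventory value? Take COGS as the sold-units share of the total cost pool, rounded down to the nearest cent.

May 16, sell 376: 376/1220 × $12,601.75 → $3,883.81
Ending inventory (cost pool remaining) = $8,717.94
Check: goods available $12,601.75 = COGS $3,883.81 + ending $8,717.94

COGS = $3,883.81; ending inventory = $8,717.94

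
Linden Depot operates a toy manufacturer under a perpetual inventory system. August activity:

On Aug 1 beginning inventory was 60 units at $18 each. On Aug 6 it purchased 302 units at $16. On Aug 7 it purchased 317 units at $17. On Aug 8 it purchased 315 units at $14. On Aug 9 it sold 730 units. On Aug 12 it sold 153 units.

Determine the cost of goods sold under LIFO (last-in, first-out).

COGS = $13,815

Aug 9, 730 sold [LIFO — newest first]: 315 @ $14 + 317 @ $17 + 98 @ $16 = $11,367
Aug 12, 153 sold [LIFO — newest first]: 153 @ $16 = $2,448
Total COGS = $11,367 + $2,448 = $13,815
Ending inventory: 60 @ $18 + 51 @ $16 = $1,896
Check: goods available $15,711 = COGS $13,815 + ending $1,896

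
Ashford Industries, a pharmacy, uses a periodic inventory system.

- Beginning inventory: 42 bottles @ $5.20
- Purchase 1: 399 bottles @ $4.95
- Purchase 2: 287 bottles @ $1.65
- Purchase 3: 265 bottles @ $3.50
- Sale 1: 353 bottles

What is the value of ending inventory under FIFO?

Sale 1 (353) [FIFO — oldest first]: 42 @ $5.20 + 311 @ $4.95 = $1,757.85
Ending inventory: 88 @ $4.95 + 287 @ $1.65 + 265 @ $3.50 = $1,836.65
Check: goods available $3,594.50 = COGS $1,757.85 + ending $1,836.65

Ending inventory = $1,836.65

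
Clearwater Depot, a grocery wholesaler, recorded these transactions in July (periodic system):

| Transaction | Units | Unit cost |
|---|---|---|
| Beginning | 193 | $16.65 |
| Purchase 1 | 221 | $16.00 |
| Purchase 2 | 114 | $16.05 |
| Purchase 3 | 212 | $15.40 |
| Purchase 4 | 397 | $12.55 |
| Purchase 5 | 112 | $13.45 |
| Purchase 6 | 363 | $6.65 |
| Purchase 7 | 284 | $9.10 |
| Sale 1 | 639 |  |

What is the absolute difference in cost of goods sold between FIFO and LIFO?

FIFO COGS: 193 @ $16.65 + 221 @ $16.00 + 114 @ $16.05 + 111 @ $15.40 = $10,288.55
LIFO COGS: 284 @ $9.10 + 355 @ $6.65 = $4,945.15
Difference = |$10,288.55 − $4,945.15| = $5,343.40

$5,343.40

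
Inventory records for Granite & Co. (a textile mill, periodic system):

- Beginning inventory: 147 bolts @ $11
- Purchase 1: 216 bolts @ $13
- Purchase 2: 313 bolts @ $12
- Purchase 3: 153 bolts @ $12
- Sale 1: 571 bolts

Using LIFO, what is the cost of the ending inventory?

Ending inventory = $3,060

Sale 1 (571) [LIFO — newest first]: 153 @ $12 + 313 @ $12 + 105 @ $13 = $6,957
Ending inventory: 147 @ $11 + 111 @ $13 = $3,060
Check: goods available $10,017 = COGS $6,957 + ending $3,060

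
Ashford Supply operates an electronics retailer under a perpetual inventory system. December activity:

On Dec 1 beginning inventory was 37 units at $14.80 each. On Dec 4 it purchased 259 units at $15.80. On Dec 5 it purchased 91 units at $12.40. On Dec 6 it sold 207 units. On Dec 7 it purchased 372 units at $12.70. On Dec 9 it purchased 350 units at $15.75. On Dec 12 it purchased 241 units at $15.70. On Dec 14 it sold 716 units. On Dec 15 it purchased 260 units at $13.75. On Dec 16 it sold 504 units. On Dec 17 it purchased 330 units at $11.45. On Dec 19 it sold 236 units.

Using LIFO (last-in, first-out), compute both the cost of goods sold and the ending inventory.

Dec 6, 207 sold [LIFO — newest first]: 91 @ $12.40 + 116 @ $15.80 = $2,961.20
Dec 14, 716 sold [LIFO — newest first]: 241 @ $15.70 + 350 @ $15.75 + 125 @ $12.70 = $10,883.70
Dec 16, 504 sold [LIFO — newest first]: 260 @ $13.75 + 244 @ $12.70 = $6,673.80
Dec 19, 236 sold [LIFO — newest first]: 236 @ $11.45 = $2,702.20
Total COGS = $2,961.20 + $10,883.70 + $6,673.80 + $2,702.20 = $23,220.90
Ending inventory: 37 @ $14.80 + 143 @ $15.80 + 3 @ $12.70 + 94 @ $11.45 = $3,921.40

COGS = $23,220.90; ending inventory = $3,921.40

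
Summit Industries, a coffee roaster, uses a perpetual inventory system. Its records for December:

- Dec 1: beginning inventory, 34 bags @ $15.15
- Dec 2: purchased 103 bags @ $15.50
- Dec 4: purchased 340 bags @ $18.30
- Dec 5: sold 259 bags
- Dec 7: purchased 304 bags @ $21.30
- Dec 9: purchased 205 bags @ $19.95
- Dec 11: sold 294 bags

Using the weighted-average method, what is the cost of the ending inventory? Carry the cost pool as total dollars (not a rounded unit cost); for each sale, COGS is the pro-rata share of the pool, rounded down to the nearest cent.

After Dec 1: 34 on hand, pool $515.10 (≈ $15.1500 each)
After Dec 2: 137 on hand, pool $2,111.60 (≈ $15.4131 each)
After Dec 4: 477 on hand, pool $8,333.60 (≈ $17.4709 each)
Dec 5, sell 259: 259/477 × $8,333.60 → $4,524.95
After Dec 7: 522 on hand, pool $10,283.85 (≈ $19.7009 each)
After Dec 9: 727 on hand, pool $14,373.60 (≈ $19.7711 each)
Dec 11, sell 294: 294/727 × $14,373.60 → $5,812.70
Total COGS = $4,524.95 + $5,812.70 = $10,337.65
Ending inventory (cost pool remaining) = $8,560.90

Ending inventory = $8,560.90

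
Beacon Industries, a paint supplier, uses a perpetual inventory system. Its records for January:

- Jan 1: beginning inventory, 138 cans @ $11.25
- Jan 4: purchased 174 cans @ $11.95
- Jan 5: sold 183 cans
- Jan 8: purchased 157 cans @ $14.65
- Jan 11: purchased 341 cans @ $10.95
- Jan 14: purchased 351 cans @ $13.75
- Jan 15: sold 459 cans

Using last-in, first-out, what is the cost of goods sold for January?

Jan 5, 183 sold [LIFO — newest first]: 174 @ $11.95 + 9 @ $11.25 = $2,180.55
Jan 15, 459 sold [LIFO — newest first]: 351 @ $13.75 + 108 @ $10.95 = $6,008.85
Total COGS = $2,180.55 + $6,008.85 = $8,189.40
Ending inventory: 129 @ $11.25 + 157 @ $14.65 + 233 @ $10.95 = $6,302.65

COGS = $8,189.40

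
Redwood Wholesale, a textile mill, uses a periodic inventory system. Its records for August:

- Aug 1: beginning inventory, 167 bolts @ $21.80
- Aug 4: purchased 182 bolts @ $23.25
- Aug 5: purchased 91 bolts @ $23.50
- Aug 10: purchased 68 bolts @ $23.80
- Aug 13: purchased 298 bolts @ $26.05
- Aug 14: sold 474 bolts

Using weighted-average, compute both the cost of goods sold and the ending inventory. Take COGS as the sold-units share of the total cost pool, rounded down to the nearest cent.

COGS = $11,404.16; ending inventory = $7,987.74

Aug 14, sell 474: 474/806 × $19,391.90 → $11,404.16
Ending inventory (cost pool remaining) = $7,987.74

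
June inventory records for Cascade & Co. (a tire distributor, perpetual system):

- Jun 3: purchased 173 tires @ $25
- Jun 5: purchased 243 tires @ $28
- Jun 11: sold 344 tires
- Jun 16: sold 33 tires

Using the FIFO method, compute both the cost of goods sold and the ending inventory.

Jun 11, 344 sold [FIFO — oldest first]: 173 @ $25 + 171 @ $28 = $9,113
Jun 16, 33 sold [FIFO — oldest first]: 33 @ $28 = $924
Total COGS = $9,113 + $924 = $10,037
Ending inventory: 39 @ $28 = $1,092
Check: goods available $11,129 = COGS $10,037 + ending $1,092

COGS = $10,037; ending inventory = $1,092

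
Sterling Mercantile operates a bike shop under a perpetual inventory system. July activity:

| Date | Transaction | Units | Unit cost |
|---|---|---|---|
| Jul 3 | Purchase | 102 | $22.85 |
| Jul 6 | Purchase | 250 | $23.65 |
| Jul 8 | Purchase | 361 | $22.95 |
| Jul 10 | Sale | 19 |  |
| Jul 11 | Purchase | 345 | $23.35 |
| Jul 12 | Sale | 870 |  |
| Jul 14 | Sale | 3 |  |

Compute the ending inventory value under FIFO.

Jul 10, 19 sold [FIFO — oldest first]: 19 @ $22.85 = $434.15
Jul 12, 870 sold [FIFO — oldest first]: 83 @ $22.85 + 250 @ $23.65 + 361 @ $22.95 + 176 @ $23.35 = $20,203.60
Jul 14, 3 sold [FIFO — oldest first]: 3 @ $23.35 = $70.05
Total COGS = $434.15 + $20,203.60 + $70.05 = $20,707.80
Ending inventory: 166 @ $23.35 = $3,876.10

Ending inventory = $3,876.10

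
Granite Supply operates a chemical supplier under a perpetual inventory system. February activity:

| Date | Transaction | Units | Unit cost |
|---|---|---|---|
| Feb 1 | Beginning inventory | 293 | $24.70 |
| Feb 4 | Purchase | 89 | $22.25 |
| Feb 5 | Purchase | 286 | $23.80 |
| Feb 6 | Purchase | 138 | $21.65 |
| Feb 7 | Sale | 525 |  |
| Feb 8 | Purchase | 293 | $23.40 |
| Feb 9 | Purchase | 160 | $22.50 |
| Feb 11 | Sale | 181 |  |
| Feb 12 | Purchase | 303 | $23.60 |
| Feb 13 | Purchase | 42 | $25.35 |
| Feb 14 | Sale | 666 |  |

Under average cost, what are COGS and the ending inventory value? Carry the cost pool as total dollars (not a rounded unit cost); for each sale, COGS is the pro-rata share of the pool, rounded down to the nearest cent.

After Feb 1: 293 on hand, pool $7,237.10 (≈ $24.7000 each)
After Feb 4: 382 on hand, pool $9,217.35 (≈ $24.1292 each)
After Feb 5: 668 on hand, pool $16,024.15 (≈ $23.9882 each)
After Feb 6: 806 on hand, pool $19,011.85 (≈ $23.5879 each)
Feb 7, sell 525: 525/806 × $19,011.85 → $12,383.64
After Feb 8: 574 on hand, pool $13,484.41 (≈ $23.4920 each)
After Feb 9: 734 on hand, pool $17,084.41 (≈ $23.2758 each)
Feb 11, sell 181: 181/734 × $17,084.41 → $4,212.91
After Feb 12: 856 on hand, pool $20,022.30 (≈ $23.3905 each)
After Feb 13: 898 on hand, pool $21,087.00 (≈ $23.4822 each)
Feb 14, sell 666: 666/898 × $21,087.00 → $15,639.13
Total COGS = $12,383.64 + $4,212.91 + $15,639.13 = $32,235.68
Ending inventory (cost pool remaining) = $5,447.87
Check: goods available $37,683.55 = COGS $32,235.68 + ending $5,447.87

COGS = $32,235.68; ending inventory = $5,447.87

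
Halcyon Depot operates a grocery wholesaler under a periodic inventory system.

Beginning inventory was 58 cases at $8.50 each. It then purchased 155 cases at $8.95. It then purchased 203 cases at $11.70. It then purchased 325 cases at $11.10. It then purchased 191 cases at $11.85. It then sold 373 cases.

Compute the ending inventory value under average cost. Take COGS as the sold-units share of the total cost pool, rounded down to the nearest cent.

Ending inventory = $6,073.55

Sale 1, sell 373: 373/932 × $10,126.20 → $4,052.65
Ending inventory (cost pool remaining) = $6,073.55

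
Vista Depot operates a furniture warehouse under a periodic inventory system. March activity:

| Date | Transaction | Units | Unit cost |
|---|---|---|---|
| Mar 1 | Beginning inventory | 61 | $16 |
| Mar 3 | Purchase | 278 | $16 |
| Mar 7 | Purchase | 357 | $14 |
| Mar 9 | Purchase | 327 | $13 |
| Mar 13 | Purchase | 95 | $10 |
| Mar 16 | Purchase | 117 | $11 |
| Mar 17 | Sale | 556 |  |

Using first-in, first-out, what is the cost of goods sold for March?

COGS = $8,462

Mar 17, 556 sold [FIFO — oldest first]: 61 @ $16 + 278 @ $16 + 217 @ $14 = $8,462
Ending inventory: 140 @ $14 + 327 @ $13 + 95 @ $10 + 117 @ $11 = $8,448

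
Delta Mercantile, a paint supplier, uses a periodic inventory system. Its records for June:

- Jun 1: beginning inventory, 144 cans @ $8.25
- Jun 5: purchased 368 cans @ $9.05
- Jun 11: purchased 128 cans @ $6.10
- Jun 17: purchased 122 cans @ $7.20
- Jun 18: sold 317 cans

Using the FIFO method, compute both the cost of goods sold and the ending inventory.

COGS = $2,753.65; ending inventory = $3,423.95

Jun 18, 317 sold [FIFO — oldest first]: 144 @ $8.25 + 173 @ $9.05 = $2,753.65
Ending inventory: 195 @ $9.05 + 128 @ $6.10 + 122 @ $7.20 = $3,423.95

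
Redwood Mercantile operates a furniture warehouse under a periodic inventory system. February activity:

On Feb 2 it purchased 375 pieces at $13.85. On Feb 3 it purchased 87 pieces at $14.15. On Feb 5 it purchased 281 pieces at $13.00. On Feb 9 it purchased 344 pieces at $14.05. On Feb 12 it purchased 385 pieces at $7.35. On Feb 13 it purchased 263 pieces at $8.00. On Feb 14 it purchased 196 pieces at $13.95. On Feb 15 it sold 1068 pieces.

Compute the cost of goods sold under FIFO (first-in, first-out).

Feb 15, 1068 sold [FIFO — oldest first]: 375 @ $13.85 + 87 @ $14.15 + 281 @ $13.00 + 325 @ $14.05 = $14,644.05
Ending inventory: 19 @ $14.05 + 385 @ $7.35 + 263 @ $8.00 + 196 @ $13.95 = $7,934.90
Check: goods available $22,578.95 = COGS $14,644.05 + ending $7,934.90

COGS = $14,644.05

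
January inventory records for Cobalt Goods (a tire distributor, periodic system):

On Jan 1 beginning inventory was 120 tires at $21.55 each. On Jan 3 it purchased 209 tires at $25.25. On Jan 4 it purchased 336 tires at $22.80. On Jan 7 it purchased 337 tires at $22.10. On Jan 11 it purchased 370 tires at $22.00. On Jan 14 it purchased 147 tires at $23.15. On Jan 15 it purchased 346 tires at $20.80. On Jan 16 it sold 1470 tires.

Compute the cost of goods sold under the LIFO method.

COGS = $32,343.55

Jan 16, 1470 sold [LIFO — newest first]: 346 @ $20.80 + 147 @ $23.15 + 370 @ $22.00 + 337 @ $22.10 + 270 @ $22.80 = $32,343.55
Ending inventory: 120 @ $21.55 + 209 @ $25.25 + 66 @ $22.80 = $9,368.05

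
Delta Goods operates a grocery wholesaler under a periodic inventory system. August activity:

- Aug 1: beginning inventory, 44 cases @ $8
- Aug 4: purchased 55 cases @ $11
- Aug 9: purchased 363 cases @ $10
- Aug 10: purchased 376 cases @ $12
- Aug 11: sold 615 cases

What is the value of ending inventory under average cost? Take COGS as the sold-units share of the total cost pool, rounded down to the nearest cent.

Aug 11, sell 615: 615/838 × $9,099.00 → $6,677.66
Ending inventory (cost pool remaining) = $2,421.34

Ending inventory = $2,421.34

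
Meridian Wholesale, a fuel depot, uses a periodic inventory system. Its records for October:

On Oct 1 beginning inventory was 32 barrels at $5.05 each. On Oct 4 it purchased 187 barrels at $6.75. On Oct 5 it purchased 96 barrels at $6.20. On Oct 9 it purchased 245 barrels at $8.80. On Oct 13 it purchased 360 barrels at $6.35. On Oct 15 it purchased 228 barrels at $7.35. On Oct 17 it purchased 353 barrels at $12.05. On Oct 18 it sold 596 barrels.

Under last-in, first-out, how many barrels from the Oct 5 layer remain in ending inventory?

Oct 18, 596 sold [LIFO — newest first]: 353 @ $12.05 + 228 @ $7.35 + 15 @ $6.35 = $6,024.70
Ending inventory: 32 @ $5.05 + 187 @ $6.75 + 96 @ $6.20 + 245 @ $8.80 + 345 @ $6.35 = $6,365.80
Check: goods available $12,390.50 = COGS $6,024.70 + ending $6,365.80

96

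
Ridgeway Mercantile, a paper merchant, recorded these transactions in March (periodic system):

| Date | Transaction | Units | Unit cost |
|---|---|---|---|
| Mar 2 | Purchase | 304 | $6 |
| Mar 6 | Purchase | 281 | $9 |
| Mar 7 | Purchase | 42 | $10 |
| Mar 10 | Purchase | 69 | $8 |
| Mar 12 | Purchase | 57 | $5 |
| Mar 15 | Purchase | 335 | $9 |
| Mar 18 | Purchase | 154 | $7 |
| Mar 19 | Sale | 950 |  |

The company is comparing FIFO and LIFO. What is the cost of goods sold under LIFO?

FIFO COGS: 304 @ $6 + 281 @ $9 + 42 @ $10 + 69 @ $8 + 57 @ $5 + 197 @ $9 = $7,383
LIFO COGS: 154 @ $7 + 335 @ $9 + 57 @ $5 + 69 @ $8 + 42 @ $10 + 281 @ $9 + 12 @ $6 = $7,951

COGS = $7,951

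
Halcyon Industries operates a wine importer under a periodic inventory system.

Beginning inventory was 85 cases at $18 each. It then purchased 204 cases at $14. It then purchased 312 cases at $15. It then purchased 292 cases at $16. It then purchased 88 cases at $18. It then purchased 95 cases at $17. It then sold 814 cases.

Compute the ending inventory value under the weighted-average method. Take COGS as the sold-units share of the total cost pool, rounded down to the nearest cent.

Ending inventory = $4,124.07

Sale 1, sell 814: 814/1076 × $16,937.00 → $12,812.93
Ending inventory (cost pool remaining) = $4,124.07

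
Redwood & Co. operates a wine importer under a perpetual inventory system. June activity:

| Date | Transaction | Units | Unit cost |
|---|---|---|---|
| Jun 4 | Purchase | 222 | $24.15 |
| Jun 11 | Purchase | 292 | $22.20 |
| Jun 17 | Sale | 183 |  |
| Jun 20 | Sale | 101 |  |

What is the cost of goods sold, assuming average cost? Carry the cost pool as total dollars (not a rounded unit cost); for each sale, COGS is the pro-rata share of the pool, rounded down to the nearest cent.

After Jun 4: 222 on hand, pool $5,361.30 (≈ $24.1500 each)
After Jun 11: 514 on hand, pool $11,843.70 (≈ $23.0422 each)
Jun 17, sell 183: 183/514 × $11,843.70 → $4,216.72
Jun 20, sell 101: 101/331 × $7,626.98 → $2,327.26
Total COGS = $4,216.72 + $2,327.26 = $6,543.98
Ending inventory (cost pool remaining) = $5,299.72

COGS = $6,543.98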